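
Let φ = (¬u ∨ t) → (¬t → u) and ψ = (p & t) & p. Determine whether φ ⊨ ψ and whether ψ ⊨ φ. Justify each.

(⇒) fails; (⇐) holds.

(→) This fails. Under u = T, p = F, t = F, the left side is true but the right side is false.

(←) Assume the antecedent. If u is true, (¬u ∨ t) → (¬t → u) reduces to true regardless of the other variables. If u is false, the antecedent forces (u = F, p = T, t = T), and (¬u ∨ t) → (¬t → u) holds there. Either way (¬u ∨ t) → (¬t → u) holds.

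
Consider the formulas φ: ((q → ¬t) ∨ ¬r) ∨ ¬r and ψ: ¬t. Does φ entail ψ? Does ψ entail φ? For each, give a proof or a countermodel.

Only the reverse direction holds.

(⟹) This fails. Under r = F, q = F, t = T, the left side is true but the right side is false.

(⟸) Assume the antecedent. If r is true, the antecedent forces (r = T, q = F, t = F) or (r = T, q = T, t = F), and ((q → ¬t) ∨ ¬r) ∨ ¬r holds there. If r is false, ((q → ¬t) ∨ ¬r) ∨ ¬r reduces to true regardless of the other variables. Either way ((q → ¬t) ∨ ¬r) ∨ ¬r holds.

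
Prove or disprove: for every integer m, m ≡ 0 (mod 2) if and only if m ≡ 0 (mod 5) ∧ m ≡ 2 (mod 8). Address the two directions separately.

The forward direction fails; the converse holds.

[⇒] This fails: m = 0 gives 0 ≡ 0 (mod 2) but 0 ≡ 0 (mod 8), so the conjunction on the right does not hold.

[⇐] Conversely, if m ≡ 0 (mod 5) and m ≡ 2 (mod 8), then by the Chinese remainder theorem m ≡ 10 (mod 40). Since 10 ≡ 0 (mod 2) and 2 ∣ 40, we get m ≡ 0 (mod 2).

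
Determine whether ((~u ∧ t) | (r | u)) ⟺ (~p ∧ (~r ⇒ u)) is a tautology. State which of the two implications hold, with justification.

Forward direction. This fails. Under t = T, r = F, p = F, u = F, the left side is true but the right side is false.

Converse. Assume the antecedent. If r is true, (~u ∧ t) | (r | u) reduces to true regardless of the other variables. If r is false, the antecedent forces (t = F, r = F, p = F, u = T) or (t = T, r = F, p = F, u = T), and (~u ∧ t) | (r | u) holds there. Either way (~u ∧ t) | (r | u) holds.

Not equivalent: only (⇐) holds.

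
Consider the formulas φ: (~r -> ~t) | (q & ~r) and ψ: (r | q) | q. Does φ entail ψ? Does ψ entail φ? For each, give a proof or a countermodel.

(⇒) fails; (⇐) holds.

(⇒) This fails. Under r = F, q = F, t = F, the left side is true but the right side is false.

(⇐) Assume the antecedent. If r is true, (~r -> ~t) | (q & ~r) reduces to true regardless of the other variables. If r is false, the antecedent forces (r = F, q = T, t = F) or (r = F, q = T, t = T), and (~r -> ~t) | (q & ~r) holds there. Either way (~r -> ~t) | (q & ~r) holds.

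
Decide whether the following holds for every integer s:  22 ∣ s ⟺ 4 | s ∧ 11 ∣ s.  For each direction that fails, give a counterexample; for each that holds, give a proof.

(→) This fails: take s = 22. Certainly 22 ∣ 22, but 4 ∤ 22.

(←) Suppose 4 ∣ s and 11 ∣ s. Any common multiple of 4 and 11 is a multiple of their lcm; here gcd(4, 11) = 1, so lcm(4, 11) = 4·11 = 44, so 44 ∣ s. Since 22 ∣ 44, it follows that 22 ∣ s.

The forward direction fails; the converse holds.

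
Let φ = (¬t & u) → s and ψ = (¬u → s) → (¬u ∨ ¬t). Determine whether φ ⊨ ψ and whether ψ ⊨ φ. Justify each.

(⇒) This fails. Under t = T, u = T, s = F, the left side is true but the right side is false.

(⇐) This fails. Under t = F, u = T, s = F, the left side is false but the right side is true.

Neither implication holds.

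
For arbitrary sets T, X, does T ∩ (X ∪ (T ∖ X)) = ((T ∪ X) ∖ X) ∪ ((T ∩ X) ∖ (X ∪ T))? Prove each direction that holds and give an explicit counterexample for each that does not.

Only the reverse inclusion holds.

(⊆) This inclusion fails. Take T = {1}, X = {1}; then 1 ∈ T ∩ (X ∪ (T ∖ X)) but 1 ∉ ((T ∪ X) ∖ X) ∪ ((T ∩ X) ∖ (X ∪ T)).

(⊇) Let x ∈ ((T ∪ X) ∖ X) ∪ ((T ∩ X) ∖ (X ∪ T)). Then x ∈ T and x ∉ X, from which x ∈ T ∩ (X ∪ (T ∖ X)).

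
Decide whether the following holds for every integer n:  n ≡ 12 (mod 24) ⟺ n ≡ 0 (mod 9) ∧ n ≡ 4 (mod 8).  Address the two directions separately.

Only the reverse direction holds.

Forward direction. This fails: n = 12 gives 12 ≡ 12 (mod 24) but 12 ≡ 3 (mod 9), so the conjunction on the right does not hold.

Converse. If n ≡ 0 (mod 9) and n ≡ 4 (mod 8), then by the Chinese remainder theorem n ≡ 36 (mod 72). Since 36 ≡ 12 (mod 24) and 24 ∣ 72, we get n ≡ 12 (mod 24).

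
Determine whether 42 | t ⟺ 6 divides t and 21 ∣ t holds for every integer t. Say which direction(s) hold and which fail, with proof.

(⟹) If 42 ∣ t, write t = 42q. Since 42 = 7·6, t = 6·(7q), so 6 ∣ t; and since 42 = 2·21, t = 21·(2q), so 21 ∣ t.

(⟸) Suppose 6 ∣ t and 21 ∣ t. Any common multiple of 6 and 21 is a multiple of their lcm; here lcm(6, 21) = 6·21/gcd(6, 21) = 126/3 = 42, so 42 ∣ t.

Both implications hold.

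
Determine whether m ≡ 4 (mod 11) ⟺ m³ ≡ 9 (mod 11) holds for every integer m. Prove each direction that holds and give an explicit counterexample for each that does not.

Both directions hold.

[⇒] Suppose m ≡ 4 (mod 11). Write m = 11j + 4. Then (11j + 4)³ = 1331j³ + 1452j² + 528j + 64 = 11(121j³ + 132j² + 48j + 5) + 9, so m³ ≡ 9 (mod 11).

[⇐] Conversely, suppose m³ ≡ 9 (mod 11). The only residue r in {0, …, 10} with r³ ≡ 9 (mod 11) is r = 4, so m ≡ 4 (mod 11).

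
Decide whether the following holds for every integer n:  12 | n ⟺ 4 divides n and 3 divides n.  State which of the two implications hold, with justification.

Converse. Suppose 4 ∣ n and 3 ∣ n. Any common multiple of 4 and 3 is a multiple of their lcm; here gcd(4, 3) = 1, so lcm(4, 3) = 4·3 = 12, so 12 ∣ n.

Forward direction. If 12 ∣ n, write n = 12q. Since 12 = 3·4, n = 4·(3q), so 4 ∣ n; and since 12 = 4·3, n = 3·(4q), so 3 ∣ n.

Both directions hold; the statement is true.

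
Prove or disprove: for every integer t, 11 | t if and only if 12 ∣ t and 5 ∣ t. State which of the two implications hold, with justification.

Neither direction holds.

[⇒] This fails: take t = 11. Certainly 11 ∣ 11, but 12 ∤ 11.

[⇐] This fails: take t = 60. Both 12 ∣ 60 and 5 ∣ 60, yet 60 is not a multiple of 11 (since 60 = 5·11 + 5), so 11 ∤ 60.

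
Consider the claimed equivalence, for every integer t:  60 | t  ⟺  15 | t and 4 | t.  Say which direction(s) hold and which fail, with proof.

The biconditional holds.

[⇒] If 60 ∣ t, write t = 60q. Since 60 = 4·15, t = 15·(4q), so 15 ∣ t; and since 60 = 15·4, t = 4·(15q), so 4 ∣ t.

[⇐] Suppose 15 ∣ t and 4 ∣ t. Any common multiple of 15 and 4 is a multiple of their lcm; here gcd(15, 4) = 1, so lcm(15, 4) = 15·4 = 60, so 60 ∣ t.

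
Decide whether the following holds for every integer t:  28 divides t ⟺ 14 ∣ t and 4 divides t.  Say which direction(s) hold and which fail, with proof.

Both directions hold; the statement is true.

(→) If 28 ∣ t, write t = 28q. Since 28 = 2·14, t = 14·(2q), so 14 ∣ t; and since 28 = 7·4, t = 4·(7q), so 4 ∣ t.

(←) Suppose 14 ∣ t and 4 ∣ t. Any common multiple of 14 and 4 is a multiple of their lcm; here lcm(14, 4) = 14·4/gcd(14, 4) = 56/2 = 28, so 28 ∣ t.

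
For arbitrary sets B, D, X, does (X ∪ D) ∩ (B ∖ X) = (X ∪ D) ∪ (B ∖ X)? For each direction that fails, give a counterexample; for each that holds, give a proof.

(⟹) Let x ∈ (X ∪ D) ∩ (B ∖ X). Then x ∈ B ∩ D and x ∉ X, from which x ∈ (X ∪ D) ∪ (B ∖ X).

(⟸) This inclusion fails. Take B = {1}, D = ∅, X = ∅; then 1 ∈ (X ∪ D) ∪ (B ∖ X) but 1 ∉ (X ∪ D) ∩ (B ∖ X).

Only the forward inclusion holds.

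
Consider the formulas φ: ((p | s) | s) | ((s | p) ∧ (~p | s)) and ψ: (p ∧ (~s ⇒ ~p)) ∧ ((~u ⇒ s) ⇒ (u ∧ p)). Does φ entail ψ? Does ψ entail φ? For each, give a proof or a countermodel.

(⟹) This fails. Under u = F, s = T, p = F, the left side is true but the right side is false.

(⟸) Assume the antecedent. If u is true, the antecedent forces (u = T, s = T, p = T), and the consequent holds there. If u is false, the antecedent cannot hold. Either way the consequent holds.

Only the converse holds.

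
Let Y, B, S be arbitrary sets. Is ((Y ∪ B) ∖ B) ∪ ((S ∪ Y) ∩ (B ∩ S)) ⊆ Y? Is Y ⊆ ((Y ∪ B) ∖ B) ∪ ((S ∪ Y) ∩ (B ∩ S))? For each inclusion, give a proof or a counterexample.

(⟹) This inclusion fails. Take Y = ∅, B = {1}, S = {1}; then 1 ∈ ((Y ∪ B) ∖ B) ∪ ((S ∪ Y) ∩ (B ∩ S)) but 1 ∉ Y.

(⟸) This inclusion fails. Take Y = {1}, B = {1}, S = ∅; then 1 ∈ Y but 1 ∉ ((Y ∪ B) ∖ B) ∪ ((S ∪ Y) ∩ (B ∩ S)).

(⊆) fails and (⊇) fails.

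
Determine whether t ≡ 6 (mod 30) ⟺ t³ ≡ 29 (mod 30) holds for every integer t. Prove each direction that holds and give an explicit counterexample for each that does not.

Forward direction. This fails: take t = 6. Then 6 ≡ 6 (mod 30), but 6³ = 216 ≡ 6 (mod 30), not 29.

Converse. This fails: take t = 29. Then 29³ = 24389 ≡ 29 (mod 30), yet 29 ≡ 29 (mod 30), not 6.

Neither implication holds.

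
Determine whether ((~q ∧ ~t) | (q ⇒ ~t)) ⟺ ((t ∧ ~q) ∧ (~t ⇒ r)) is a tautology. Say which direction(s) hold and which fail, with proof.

(→) This fails. Under t = F, q = F, r = F, the left side is true but the right side is false.

(←) Assume the antecedent. If t is true, the antecedent forces (t = T, q = F, r = F) or (t = T, q = F, r = T), and (~q ∧ ~t) | (q ⇒ ~t) holds there. If t is false, the antecedent cannot hold. Either way (~q ∧ ~t) | (q ⇒ ~t) holds.

Not equivalent: only (⇐) holds.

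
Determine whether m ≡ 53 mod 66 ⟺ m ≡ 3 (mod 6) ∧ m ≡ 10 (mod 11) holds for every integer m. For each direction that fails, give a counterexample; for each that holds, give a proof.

Neither direction holds.

[⇒] This fails: m = 53 gives 53 ≡ 53 (mod 66) but 53 ≡ 5 (mod 6), so the conjunction on the right does not hold.

[⇐] This fails: m = 21 satisfies both congruences on the right (21 ≡ 3 mod 6 and 21 ≡ 10 mod 11) yet 21 ≡ 21 (mod 66), not 53.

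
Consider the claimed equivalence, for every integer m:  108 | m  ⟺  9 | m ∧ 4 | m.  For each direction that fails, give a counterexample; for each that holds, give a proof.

Forward direction. If 108 ∣ m, write m = 108q. Since 108 = 12·9, m = 9·(12q), so 9 ∣ m; and since 108 = 27·4, m = 4·(27q), so 4 ∣ m.

Converse. This fails: take m = 36. Both 9 ∣ 36 and 4 ∣ 36, yet 36 is not a multiple of 108 (since 36 = 0·108 + 36), so 108 ∤ 36.

(⇒) holds; (⇐) fails.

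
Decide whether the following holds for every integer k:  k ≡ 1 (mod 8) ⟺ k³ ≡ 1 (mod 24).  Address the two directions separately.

[⇒] This fails: take k = 9. Then 9 ≡ 1 (mod 8), but 9³ = 729 ≡ 9 (mod 24), not 1.

[⇐] Conversely, the residues r modulo 24 with r³ ≡ 1 (mod 24) are exactly {1}, and each is ≡ 1 (mod 8).

(⇒) fails; (⇐) holds.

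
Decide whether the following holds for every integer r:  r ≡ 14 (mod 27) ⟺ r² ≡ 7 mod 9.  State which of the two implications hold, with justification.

(⇐) This fails: take r = 4. Then 4² = 16 ≡ 7 (mod 9), yet 4 ≡ 4 (mod 27), not 14.

(⇒) Suppose r ≡ 14 (mod 27). Then r² ≡ 14² = 196 (mod 27), and since 9 ∣ 27, also r² ≡ 7 (mod 9).

Not equivalent: only (⇒) holds.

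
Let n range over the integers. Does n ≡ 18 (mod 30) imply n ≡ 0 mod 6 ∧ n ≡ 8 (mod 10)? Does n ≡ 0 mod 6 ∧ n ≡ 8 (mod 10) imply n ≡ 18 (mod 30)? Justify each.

Both directions hold.

(⟸) If n ≡ 0 (mod 6) and n ≡ 8 (mod 10), then by the Chinese remainder theorem n ≡ 18 (mod 30). This is exactly n ≡ 18 (mod 30).

(⟹) Suppose n ≡ 18 (mod 30); write n = 30j + 18. Since 6 ∣ 30, reducing mod 6 gives n ≡ 18 ≡ 0 (mod 6); since 10 ∣ 30, reducing mod 10 gives n ≡ 18 ≡ 8 (mod 10).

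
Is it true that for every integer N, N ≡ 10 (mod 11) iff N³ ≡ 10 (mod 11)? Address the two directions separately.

Equivalent; both directions hold.

[⇒] Suppose N ≡ 10 (mod 11). Write N = 11j + 10. Then (11j + 10)³ = 1331j³ + 3630j² + 3300j + 1000 = 11(121j³ + 330j² + 300j + 90) + 10, so N³ ≡ 10 (mod 11).

[⇐] Conversely, suppose N³ ≡ 10 (mod 11). The only residue r in {0, …, 10} with r³ ≡ 10 (mod 11) is r = 10, so N ≡ 10 (mod 11).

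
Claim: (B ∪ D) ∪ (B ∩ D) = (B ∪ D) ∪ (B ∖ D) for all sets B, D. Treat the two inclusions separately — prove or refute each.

(⊆) Let x ∈ (B ∪ D) ∪ (B ∩ D). Then either x ∈ B and x ∉ D; or x ∈ D and x ∉ B; or x ∈ B ∩ D. In each case x ∈ (B ∪ D) ∪ (B ∖ D), so (B ∪ D) ∪ (B ∩ D) ⊆ (B ∪ D) ∪ (B ∖ D).

(⊇) Let x ∈ (B ∪ D) ∪ (B ∖ D). Then either x ∈ B and x ∉ D; or x ∈ D and x ∉ B; or x ∈ B ∩ D. In each case x ∈ (B ∪ D) ∪ (B ∩ D), so (B ∪ D) ∪ (B ∖ D) ⊆ (B ∪ D) ∪ (B ∩ D).

The two sets are equal.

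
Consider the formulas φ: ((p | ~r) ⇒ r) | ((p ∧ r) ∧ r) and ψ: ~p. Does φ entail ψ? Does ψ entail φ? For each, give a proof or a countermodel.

[⇒] This fails. Under p = T, r = T, the left side is true but the right side is false.

[⇐] This fails. Under p = F, r = F, the left side is false but the right side is true.

Neither direction holds.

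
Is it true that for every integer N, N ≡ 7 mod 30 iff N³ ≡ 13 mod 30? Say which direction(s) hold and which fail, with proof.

[⇐] Suppose N³ ≡ 13 (mod 30). The only residue r in {0, …, 29} with r³ ≡ 13 (mod 30) is r = 7, so N ≡ 7 (mod 30).

[⇒] Suppose N ≡ 7 mod 30. Write N = 30j + 7. Then (30j + 7)³ = 27000j³ + 18900j² + 4410j + 343 = 30(900j³ + 630j² + 147j + 11) + 13, so N³ ≡ 13 (mod 30).

Both directions hold.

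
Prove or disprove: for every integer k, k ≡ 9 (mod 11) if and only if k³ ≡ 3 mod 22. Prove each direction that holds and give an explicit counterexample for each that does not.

(⇒) This fails: take k = 20. Then 20 ≡ 9 (mod 11), but 20³ = 8000 ≡ 14 (mod 22), not 3.

(⇐) Conversely, the residues r modulo 22 with r³ ≡ 3 (mod 22) are exactly {9}, and each is ≡ 9 (mod 11).

Only the converse holds.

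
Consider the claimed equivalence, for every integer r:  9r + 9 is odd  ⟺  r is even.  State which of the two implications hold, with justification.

Both directions hold; the statement is true.

(⟹) Suppose 9r + 9 is odd. Since 9 is odd, 9r and r have the same parity, so 9r + 9 ≡ r + 9 (mod 2). As 9 is odd, 9r + 9 is odd exactly when r is even. Thus r is even.

(⟸) Conversely, suppose r is even; write r = 2j. Then 9r + 9 = 9·(2j) + 9 = 2·9j + 9, which is odd.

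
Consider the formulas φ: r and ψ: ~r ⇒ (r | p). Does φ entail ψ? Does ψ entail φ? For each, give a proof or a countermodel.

(⇒) Assume the antecedent. If r is true, ~r ⇒ (r | p) reduces to true regardless of the other variables. If r is false, the antecedent cannot hold. Either way ~r ⇒ (r | p) holds.

(⇐) This fails. Under r = F, p = T, the left side is false but the right side is true.

Only the forward direction holds.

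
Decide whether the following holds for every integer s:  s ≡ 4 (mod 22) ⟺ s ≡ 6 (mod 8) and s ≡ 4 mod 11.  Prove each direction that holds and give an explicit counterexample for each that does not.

The forward direction fails; the converse holds.

(⟸) If s ≡ 6 (mod 8) and s ≡ 4 (mod 11), then by the Chinese remainder theorem s ≡ 70 (mod 88). Since 70 ≡ 4 (mod 22) and 22 ∣ 88, we get s ≡ 4 (mod 22).

(⟹) This fails: s = 48 gives 48 ≡ 4 (mod 22) but 48 ≡ 0 (mod 8), so the conjunction on the right does not hold.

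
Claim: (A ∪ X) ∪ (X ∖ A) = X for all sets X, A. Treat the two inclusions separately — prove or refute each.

Forward inclusion. This inclusion fails. Take X = ∅, A = {1}; then 1 ∈ (A ∪ X) ∪ (X ∖ A) but 1 ∉ X.

Reverse inclusion. Let x ∈ X. Then either x ∈ X and x ∉ A; or x ∈ X ∩ A. In each case x ∈ (A ∪ X) ∪ (X ∖ A), so X ⊆ (A ∪ X) ∪ (X ∖ A).

Only the reverse inclusion holds.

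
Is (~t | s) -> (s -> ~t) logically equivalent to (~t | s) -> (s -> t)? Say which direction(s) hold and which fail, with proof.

(⇒) This fails. Under t = F, s = T, the left side is true but the right side is false.

(⇐) This fails. Under t = T, s = T, the left side is false but the right side is true.

Both directions fail.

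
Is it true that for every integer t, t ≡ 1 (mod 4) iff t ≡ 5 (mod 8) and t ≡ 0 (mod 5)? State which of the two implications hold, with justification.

The forward direction fails; the converse holds.

Forward direction. This fails: t = 1 gives 1 ≡ 1 (mod 4) but 1 ≡ 1 (mod 8), so the conjunction on the right does not hold.

Converse. If t ≡ 5 (mod 8) and t ≡ 0 (mod 5), then by the Chinese remainder theorem t ≡ 5 (mod 40). Since 5 ≡ 1 (mod 4) and 4 ∣ 40, we get t ≡ 1 (mod 4).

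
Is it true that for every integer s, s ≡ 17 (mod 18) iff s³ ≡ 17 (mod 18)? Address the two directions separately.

(⇒) Suppose s ≡ 17 (mod 18). Write s = 18j + 17. Then (18j + 17)³ = 5832j³ + 16524j² + 15606j + 4913 = 18(324j³ + 918j² + 867j + 272) + 17, so s³ ≡ 17 (mod 18).

(⇐) This fails: take s = 5. Then 5³ = 125 ≡ 17 (mod 18), yet 5 ≡ 5 (mod 18), not 17.

The forward direction holds; the converse fails.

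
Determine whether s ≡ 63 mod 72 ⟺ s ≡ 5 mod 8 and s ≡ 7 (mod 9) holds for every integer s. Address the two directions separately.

Both directions fail.

(→) This fails: s = 63 gives 63 ≡ 63 (mod 72) but 63 ≡ 7 (mod 8), so the conjunction on the right does not hold.

(←) This fails: s = 61 satisfies both congruences on the right (61 ≡ 5 mod 8 and 61 ≡ 7 mod 9) yet 61 ≡ 61 (mod 72), not 63.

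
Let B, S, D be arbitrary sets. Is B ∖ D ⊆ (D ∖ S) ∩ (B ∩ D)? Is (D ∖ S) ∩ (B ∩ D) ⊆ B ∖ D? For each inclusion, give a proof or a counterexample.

(⟹) This inclusion fails. Take B = {1}, S = ∅, D = ∅; then 1 ∈ B ∖ D but 1 ∉ (D ∖ S) ∩ (B ∩ D).

(⟸) This inclusion fails. Take B = {1}, S = ∅, D = {1}; then 1 ∈ (D ∖ S) ∩ (B ∩ D) but 1 ∉ B ∖ D.

Neither inclusion holds.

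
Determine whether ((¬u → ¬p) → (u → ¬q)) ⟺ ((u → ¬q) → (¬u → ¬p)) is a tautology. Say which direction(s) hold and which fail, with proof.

Forward direction. This fails. Under q = F, p = T, u = F, the left side is true but the right side is false.

Converse. This fails. Under q = T, p = F, u = T, the left side is false but the right side is true.

Neither implication holds.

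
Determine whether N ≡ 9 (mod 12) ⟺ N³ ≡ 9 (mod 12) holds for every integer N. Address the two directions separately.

Both directions hold.

(⇒) Suppose N ≡ 9 (mod 12). Write N = 12j + 9. Then (12j + 9)³ = 1728j³ + 3888j² + 2916j + 729 = 12(144j³ + 324j² + 243j + 60) + 9, so N³ ≡ 9 (mod 12).

(⇐) Conversely, suppose N³ ≡ 9 (mod 12). The only residue r in {0, …, 11} with r³ ≡ 9 (mod 12) is r = 9, so N ≡ 9 (mod 12).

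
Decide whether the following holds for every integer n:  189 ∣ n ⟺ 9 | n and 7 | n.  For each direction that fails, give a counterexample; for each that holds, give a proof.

Not equivalent: only (⇒) holds.

(←) This fails: take n = 63. Both 9 ∣ 63 and 7 ∣ 63, yet 63 is not a multiple of 189 (since 63 = 0·189 + 63), so 189 ∤ 63.

(→) If 189 ∣ n, write n = 189q. Since 189 = 21·9, n = 9·(21q), so 9 ∣ n; and since 189 = 27·7, n = 7·(27q), so 7 ∣ n.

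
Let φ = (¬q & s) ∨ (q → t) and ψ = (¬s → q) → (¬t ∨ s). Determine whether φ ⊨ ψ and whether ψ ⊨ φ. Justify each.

(→) This fails. Under q = T, s = F, t = T, the left side is true but the right side is false.

(←) This fails. Under q = T, s = F, t = F, the left side is false but the right side is true.

Neither direction holds.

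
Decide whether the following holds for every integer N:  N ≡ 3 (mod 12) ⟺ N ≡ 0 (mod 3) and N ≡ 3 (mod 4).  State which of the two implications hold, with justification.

(⟹) Suppose N ≡ 3 (mod 12); write N = 12j + 3. Since 3 ∣ 12, reducing mod 3 gives N ≡ 3 ≡ 0 (mod 3); since 4 ∣ 12, reducing mod 4 gives N ≡ 3 (mod 4).

(⟸) Conversely, if N ≡ 0 (mod 3) and N ≡ 3 (mod 4), then by the Chinese remainder theorem N ≡ 3 (mod 12). This is exactly N ≡ 3 (mod 12).

Both directions hold; the statement is true.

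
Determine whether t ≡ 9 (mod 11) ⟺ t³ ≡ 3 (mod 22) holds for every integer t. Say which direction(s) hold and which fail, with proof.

(→) This fails: take t = 20. Then 20 ≡ 9 (mod 11), but 20³ = 8000 ≡ 14 (mod 22), not 3.

(←) Conversely, the residues r modulo 22 with r³ ≡ 3 (mod 22) are exactly {9}, and each is ≡ 9 (mod 11).

Only the converse holds.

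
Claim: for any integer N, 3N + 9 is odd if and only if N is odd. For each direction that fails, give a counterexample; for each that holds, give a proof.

Forward direction. This fails: N = 2 gives 3N + 9 = 15, which is odd, but 2 is even, not odd.

Converse. This also fails: N = 5 is odd, but 3N + 9 = 24 is even, not odd.

Neither implication holds.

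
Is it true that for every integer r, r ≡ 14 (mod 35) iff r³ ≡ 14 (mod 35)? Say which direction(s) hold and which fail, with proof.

Both directions hold; the statement is true.

Forward direction. Suppose r ≡ 14 (mod 35). Write r = 35j + 14. Then (35j + 14)³ = 42875j³ + 51450j² + 20580j + 2744 = 35(1225j³ + 1470j² + 588j + 78) + 14, so r³ ≡ 14 (mod 35).

Converse. Suppose r³ ≡ 14 (mod 35). The only residue r in {0, …, 34} with r³ ≡ 14 (mod 35) is r = 14, so r ≡ 14 (mod 35).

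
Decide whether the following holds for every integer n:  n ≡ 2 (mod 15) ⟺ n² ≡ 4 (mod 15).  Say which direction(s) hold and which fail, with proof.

The forward direction holds; the converse fails.

(⟹) Suppose n ≡ 2 (mod 15). Write n = 15j + 2. Then (15j + 2)² = 225j² + 60j + 4 = 15(15j² + 4j) + 4, so n² ≡ 4 (mod 15).

(⟸) This fails: take n = 7. Then 7² = 49 ≡ 4 (mod 15), yet 7 ≡ 7 (mod 15), not 2.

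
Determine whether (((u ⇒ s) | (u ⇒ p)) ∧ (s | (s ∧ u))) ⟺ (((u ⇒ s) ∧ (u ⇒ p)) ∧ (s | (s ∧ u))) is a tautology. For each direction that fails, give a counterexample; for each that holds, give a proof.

Not equivalent: only (⇐) holds.

(⇒) This fails. Under s = T, p = F, u = T, the left side is true but the right side is false.

(⇐) Assume the antecedent. If s is true, the consequent reduces to true regardless of the other variables. If s is false, the antecedent cannot hold. Either way the consequent holds.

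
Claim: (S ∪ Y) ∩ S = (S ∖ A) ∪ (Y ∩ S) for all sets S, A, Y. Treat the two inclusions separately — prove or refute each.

(⟹) This inclusion fails. Take S = {1}, A = {1}, Y = ∅; then 1 ∈ (S ∪ Y) ∩ S but 1 ∉ (S ∖ A) ∪ (Y ∩ S).

(⟸) Let x ∈ (S ∖ A) ∪ (Y ∩ S). Then either x ∈ S and x ∉ A, Y; or x ∈ S ∩ Y and x ∉ A; or x ∈ S ∩ A ∩ Y. In each case x ∈ (S ∪ Y) ∩ S, so (S ∖ A) ∪ (Y ∩ S) ⊆ (S ∪ Y) ∩ S.

Only the reverse inclusion holds.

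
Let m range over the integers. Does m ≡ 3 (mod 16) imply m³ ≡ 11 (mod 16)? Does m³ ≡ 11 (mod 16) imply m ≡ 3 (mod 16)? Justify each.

Forward direction. Suppose m ≡ 3 (mod 16). Write m = 16j + 3. Then (16j + 3)³ = 4096j³ + 2304j² + 432j + 27 = 16(256j³ + 144j² + 27j + 1) + 11, so m³ ≡ 11 (mod 16).

Converse. Suppose m³ ≡ 11 (mod 16). The only residue r in {0, …, 15} with r³ ≡ 11 (mod 16) is r = 3, so m ≡ 3 (mod 16).

Both directions hold.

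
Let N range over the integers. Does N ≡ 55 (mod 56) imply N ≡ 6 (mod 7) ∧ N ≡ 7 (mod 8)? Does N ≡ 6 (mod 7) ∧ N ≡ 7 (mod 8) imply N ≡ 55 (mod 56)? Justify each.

Both implications hold.

(⟹) Suppose N ≡ 55 (mod 56); write N = 56j + 55. Since 7 ∣ 56, reducing mod 7 gives N ≡ 55 ≡ 6 (mod 7); since 8 ∣ 56, reducing mod 8 gives N ≡ 55 ≡ 7 (mod 8).

(⟸) Conversely, if N ≡ 6 (mod 7) and N ≡ 7 (mod 8), then by the Chinese remainder theorem N ≡ 55 (mod 56). This is exactly N ≡ 55 (mod 56).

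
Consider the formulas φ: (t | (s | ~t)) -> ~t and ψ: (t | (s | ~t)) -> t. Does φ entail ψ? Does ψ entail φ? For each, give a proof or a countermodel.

Forward direction. This fails. Under t = F, s = F, the left side is true but the right side is false.

Converse. This fails. Under t = T, s = F, the left side is false but the right side is true.

Neither direction holds.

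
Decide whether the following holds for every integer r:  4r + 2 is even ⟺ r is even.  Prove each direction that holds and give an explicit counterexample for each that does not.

Not equivalent: only (⇐) holds.

Forward direction. This fails: take r = 5. Then 4r + 2 = 22, which is even, yet r = 5 is odd, not even.

Converse. Suppose r is even. Since 4 is even, 4r is even for every r, so 4r + 2 has the same parity as 2, which is even. Hence 4r + 2 is even.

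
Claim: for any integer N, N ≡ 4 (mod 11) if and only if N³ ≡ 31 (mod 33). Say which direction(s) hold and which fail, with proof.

Not equivalent: only (⇐) holds.

(⇐) The residues r modulo 33 with r³ ≡ 31 (mod 33) are exactly {4}, and each is ≡ 4 (mod 11).

(⇒) This fails: take N = 15. Then 15 ≡ 4 (mod 11), but 15³ = 3375 ≡ 9 (mod 33), not 31.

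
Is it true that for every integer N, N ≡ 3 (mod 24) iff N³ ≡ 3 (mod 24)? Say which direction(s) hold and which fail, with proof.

Forward direction. Suppose N ≡ 3 (mod 24). Write N = 24j + 3. Then (24j + 3)³ = 13824j³ + 5184j² + 648j + 27 = 24(576j³ + 216j² + 27j + 1) + 3, so N³ ≡ 3 (mod 24).

Converse. Suppose N³ ≡ 3 (mod 24). The only residue r in {0, …, 23} with r³ ≡ 3 (mod 24) is r = 3, so N ≡ 3 (mod 24).

Equivalent; both directions hold.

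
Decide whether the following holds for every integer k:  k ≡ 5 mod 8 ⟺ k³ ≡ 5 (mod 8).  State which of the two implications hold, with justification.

The biconditional holds.

(⇐) For the converse, argue contrapositively. If k ≢ 5 (mod 8), then k is congruent to one of 0, 1, 2, 3, 4, 6, 7 modulo 8, and these give k³ ≡ 0, 1, 0, 3, 0, 0, 7 respectively — never 5.

(⇒) Suppose k ≡ 5 mod 8. Write k = 8j + 5. Then (8j + 5)³ = 512j³ + 960j² + 600j + 125 = 8(64j³ + 120j² + 75j + 15) + 5, so k³ ≡ 5 (mod 8).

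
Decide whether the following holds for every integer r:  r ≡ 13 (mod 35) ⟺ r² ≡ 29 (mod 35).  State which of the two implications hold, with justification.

(⇒) holds; (⇐) fails.

(⇒) Suppose r ≡ 13 (mod 35). Write r = 35j + 13. Then (35j + 13)² = 1225j² + 910j + 169 = 35(35j² + 26j + 4) + 29, so r² ≡ 29 (mod 35).

(⇐) This fails: take r = 8. Then 8² = 64 ≡ 29 (mod 35), yet 8 ≡ 8 (mod 35), not 13.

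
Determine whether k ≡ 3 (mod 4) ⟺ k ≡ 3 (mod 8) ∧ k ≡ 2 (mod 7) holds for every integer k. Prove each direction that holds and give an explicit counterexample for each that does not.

Not equivalent: only (⇐) holds.

[⇐] If k ≡ 3 (mod 8) and k ≡ 2 (mod 7), then by the Chinese remainder theorem k ≡ 51 (mod 56). Since 51 ≡ 3 (mod 4) and 4 ∣ 56, we get k ≡ 3 (mod 4).

[⇒] This fails: k = 3 gives 3 ≡ 3 (mod 4) but 3 ≡ 3 (mod 7), so the conjunction on the right does not hold.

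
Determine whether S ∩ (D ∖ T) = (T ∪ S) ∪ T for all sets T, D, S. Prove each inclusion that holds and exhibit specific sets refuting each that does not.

(⟹) Let x ∈ S ∩ (D ∖ T). Then x ∈ D ∩ S and x ∉ T, from which x ∈ (T ∪ S) ∪ T.

(⟸) This inclusion fails. Take T = {1}, D = ∅, S = ∅; then 1 ∈ (T ∪ S) ∪ T but 1 ∉ S ∩ (D ∖ T).

Only the forward inclusion holds.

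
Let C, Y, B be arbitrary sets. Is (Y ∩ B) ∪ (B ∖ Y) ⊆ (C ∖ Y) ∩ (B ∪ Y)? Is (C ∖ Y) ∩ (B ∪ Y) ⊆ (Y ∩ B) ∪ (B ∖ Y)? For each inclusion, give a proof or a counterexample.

(⟹) This inclusion fails. Take C = ∅, Y = ∅, B = {1}; then 1 ∈ (Y ∩ B) ∪ (B ∖ Y) but 1 ∉ (C ∖ Y) ∩ (B ∪ Y).

(⟸) Let x ∈ (C ∖ Y) ∩ (B ∪ Y). Then x ∈ C ∩ B and x ∉ Y, from which x ∈ (Y ∩ B) ∪ (B ∖ Y).

The sets are not equal: only the reverse inclusion holds.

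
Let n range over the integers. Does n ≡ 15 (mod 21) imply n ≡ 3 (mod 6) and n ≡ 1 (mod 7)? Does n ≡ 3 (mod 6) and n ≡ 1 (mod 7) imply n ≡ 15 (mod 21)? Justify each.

(⟹) This fails: n = 36 gives 36 ≡ 15 (mod 21) but 36 ≡ 0 (mod 6), so the conjunction on the right does not hold.

(⟸) Conversely, if n ≡ 3 (mod 6) and n ≡ 1 (mod 7), then by the Chinese remainder theorem n ≡ 15 (mod 42). Since 15 ≡ 15 (mod 21) and 21 ∣ 42, we get n ≡ 15 (mod 21).

Only the reverse direction holds.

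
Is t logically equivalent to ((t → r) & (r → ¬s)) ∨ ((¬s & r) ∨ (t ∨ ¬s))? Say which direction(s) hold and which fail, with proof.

(⇒) Assume the antecedent. If r is true, the antecedent forces (r = T, s = F, t = T) or (r = T, s = T, t = T), and the consequent holds there. If r is false, the consequent reduces to true regardless of the other variables. Either way the consequent holds.

(⇐) This fails. Under r = F, s = F, t = F, the left side is false but the right side is true.

Not equivalent: only (⇒) holds.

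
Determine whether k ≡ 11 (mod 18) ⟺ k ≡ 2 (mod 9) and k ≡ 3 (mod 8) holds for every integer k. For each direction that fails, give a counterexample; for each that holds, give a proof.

Forward direction. This fails: k = 65 gives 65 ≡ 11 (mod 18) but 65 ≡ 1 (mod 8), so the conjunction on the right does not hold.

Converse. If k ≡ 2 (mod 9) and k ≡ 3 (mod 8), then by the Chinese remainder theorem k ≡ 11 (mod 72). Since 11 ≡ 11 (mod 18) and 18 ∣ 72, we get k ≡ 11 (mod 18).

The forward direction fails; the converse holds.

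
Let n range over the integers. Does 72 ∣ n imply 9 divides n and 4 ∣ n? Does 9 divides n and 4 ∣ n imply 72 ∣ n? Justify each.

(⇐) This fails: take n = 36. Both 9 ∣ 36 and 4 ∣ 36, yet 36 is not a multiple of 72 (since 36 = 0·72 + 36), so 72 ∤ 36.

(⇒) If 72 ∣ n, write n = 72q. Since 72 = 8·9, n = 9·(8q), so 9 ∣ n; and since 72 = 18·4, n = 4·(18q), so 4 ∣ n.

Only the forward implication holds.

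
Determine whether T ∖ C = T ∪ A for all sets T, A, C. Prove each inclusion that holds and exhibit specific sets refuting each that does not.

(⊆) Let x ∈ T ∖ C. Then either x ∈ T and x ∉ A, C; or x ∈ T ∩ A and x ∉ C. In each case x ∈ T ∪ A, so T ∖ C ⊆ T ∪ A.

(⊇) This inclusion fails. Take T = ∅, A = {1}, C = ∅; then 1 ∈ T ∪ A but 1 ∉ T ∖ C.

(⊆) holds; (⊇) fails.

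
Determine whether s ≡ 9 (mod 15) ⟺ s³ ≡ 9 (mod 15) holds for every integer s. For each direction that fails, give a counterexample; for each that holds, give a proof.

Converse. Suppose s³ ≡ 9 (mod 15). The only residue r in {0, …, 14} with r³ ≡ 9 (mod 15) is r = 9, so s ≡ 9 (mod 15).

Forward direction. Suppose s ≡ 9 (mod 15). Write s = 15j + 9. Then (15j + 9)³ = 3375j³ + 6075j² + 3645j + 729 = 15(225j³ + 405j² + 243j + 48) + 9, so s³ ≡ 9 (mod 15).

Equivalent; both directions hold.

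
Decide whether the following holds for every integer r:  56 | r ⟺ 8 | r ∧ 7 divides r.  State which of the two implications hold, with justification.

The biconditional holds.

(⟹) If 56 ∣ r, write r = 56q. Since 56 = 7·8, r = 8·(7q), so 8 ∣ r; and since 56 = 8·7, r = 7·(8q), so 7 ∣ r.

(⟸) Suppose 8 ∣ r and 7 ∣ r. Any common multiple of 8 and 7 is a multiple of their lcm; here gcd(8, 7) = 1, so lcm(8, 7) = 8·7 = 56, so 56 ∣ r.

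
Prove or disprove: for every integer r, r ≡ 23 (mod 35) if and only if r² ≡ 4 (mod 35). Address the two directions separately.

(⟹) Suppose r ≡ 23 (mod 35). Write r = 35j + 23. Then (35j + 23)² = 1225j² + 1610j + 529 = 35(35j² + 46j + 15) + 4, so r² ≡ 4 (mod 35).

(⟸) This fails: take r = 2. Then 2² = 4 ≡ 4 (mod 35), yet 2 ≡ 2 (mod 35), not 23.

(⇒) holds; (⇐) fails.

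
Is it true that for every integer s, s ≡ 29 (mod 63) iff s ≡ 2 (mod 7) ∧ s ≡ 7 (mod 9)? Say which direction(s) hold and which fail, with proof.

Both directions fail.

(⟹) This fails: s = 29 gives 29 ≡ 29 (mod 63) but 29 ≡ 1 (mod 7), so the conjunction on the right does not hold.

(⟸) This fails: s = 16 satisfies both congruences on the right (16 ≡ 2 mod 7 and 16 ≡ 7 mod 9) yet 16 ≡ 16 (mod 63), not 29.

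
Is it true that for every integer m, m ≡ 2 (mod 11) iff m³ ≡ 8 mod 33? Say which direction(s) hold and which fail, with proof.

Not equivalent: only (⇐) holds.

[⇐] The residues r modulo 33 with r³ ≡ 8 (mod 33) are exactly {2}, and each is ≡ 2 (mod 11).

[⇒] This fails: take m = 13. Then 13 ≡ 2 (mod 11), but 13³ = 2197 ≡ 19 (mod 33), not 8.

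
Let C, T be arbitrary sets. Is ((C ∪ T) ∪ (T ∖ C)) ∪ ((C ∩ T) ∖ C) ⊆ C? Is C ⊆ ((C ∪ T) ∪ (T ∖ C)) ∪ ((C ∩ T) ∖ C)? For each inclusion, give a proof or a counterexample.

(⊆) This inclusion fails. Take C = ∅, T = {1}; then 1 ∈ ((C ∪ T) ∪ (T ∖ C)) ∪ ((C ∩ T) ∖ C) but 1 ∉ C.

(⊇) Let x ∈ C. Then either x ∈ C and x ∉ T; or x ∈ C ∩ T. In each case x ∈ ((C ∪ T) ∪ (T ∖ C)) ∪ ((C ∩ T) ∖ C), so C ⊆ ((C ∪ T) ∪ (T ∖ C)) ∪ ((C ∩ T) ∖ C).

(⊆) fails; (⊇) holds.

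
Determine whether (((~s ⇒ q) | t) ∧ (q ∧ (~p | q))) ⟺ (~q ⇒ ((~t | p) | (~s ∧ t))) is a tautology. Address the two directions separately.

(⟹) Assume the antecedent. If q is true, ~q ⇒ ((~t | p) | (~s ∧ t)) reduces to true regardless of the other variables. If q is false, the antecedent cannot hold. Either way ~q ⇒ ((~t | p) | (~s ∧ t)) holds.

(⟸) This fails. Under q = F, p = F, s = F, t = F, the left side is false but the right side is true.

Only the forward direction holds.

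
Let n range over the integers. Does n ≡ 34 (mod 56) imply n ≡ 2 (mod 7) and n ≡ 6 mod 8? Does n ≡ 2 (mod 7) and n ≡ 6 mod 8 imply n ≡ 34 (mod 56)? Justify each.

(⟹) This fails: n = 34 gives 34 ≡ 34 (mod 56) but 34 ≡ 6 (mod 7), so the conjunction on the right does not hold.

(⟸) This fails: n = 30 satisfies both congruences on the right (30 ≡ 2 mod 7 and 30 ≡ 6 mod 8) yet 30 ≡ 30 (mod 56), not 34.

(⇒) fails and (⇐) fails.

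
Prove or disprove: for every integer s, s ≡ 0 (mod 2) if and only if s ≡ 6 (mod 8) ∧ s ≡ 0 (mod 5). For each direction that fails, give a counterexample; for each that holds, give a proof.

(←) If s ≡ 6 (mod 8) and s ≡ 0 (mod 5), then by the Chinese remainder theorem s ≡ 30 (mod 40). Since 30 ≡ 0 (mod 2) and 2 ∣ 40, we get s ≡ 0 (mod 2).

(→) This fails: s = 0 gives 0 ≡ 0 (mod 2) but 0 ≡ 0 (mod 8), so the conjunction on the right does not hold.

(⇒) fails; (⇐) holds.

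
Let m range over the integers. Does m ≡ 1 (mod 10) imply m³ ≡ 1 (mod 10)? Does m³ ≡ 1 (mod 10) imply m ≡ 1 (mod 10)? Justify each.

Both implications hold.

(→) Suppose m ≡ 1 (mod 10). Write m = 10j + 1. Then (10j + 1)³ = 1000j³ + 300j² + 30j + 1 = 10(100j³ + 30j² + 3j) + 1, so m³ ≡ 1 (mod 10).

(←) For the converse, argue contrapositively. If m ≢ 1 (mod 10), then m is congruent to one of 0, 2, 3, 4, 5, 6, 7, 8, 9 modulo 10, and these give m³ ≡ 0, 8, 7, 4, 5, 6, 3, 2, 9 respectively — never 1.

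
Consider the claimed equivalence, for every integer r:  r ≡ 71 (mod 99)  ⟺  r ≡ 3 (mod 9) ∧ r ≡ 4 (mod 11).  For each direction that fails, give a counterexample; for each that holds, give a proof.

(→) This fails: r = 71 gives 71 ≡ 71 (mod 99) but 71 ≡ 8 (mod 9), so the conjunction on the right does not hold.

(←) This fails: r = 48 satisfies both congruences on the right (48 ≡ 3 mod 9 and 48 ≡ 4 mod 11) yet 48 ≡ 48 (mod 99), not 71.

Neither direction holds.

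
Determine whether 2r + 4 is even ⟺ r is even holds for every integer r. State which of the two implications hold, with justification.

Forward direction. This fails: take r = 7. Then 2r + 4 = 18, which is even, yet r = 7 is odd, not even.

Converse. Suppose r is even. Since 2 is even, 2r is even for every r, so 2r + 4 has the same parity as 4, which is even. Hence 2r + 4 is even.

(⇒) fails; (⇐) holds.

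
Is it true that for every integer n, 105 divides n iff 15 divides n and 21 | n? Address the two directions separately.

(⇒) If 105 ∣ n, write n = 105q. Since 105 = 7·15, n = 15·(7q), so 15 ∣ n; and since 105 = 5·21, n = 21·(5q), so 21 ∣ n.

(⇐) Suppose 15 ∣ n and 21 ∣ n. Any common multiple of 15 and 21 is a multiple of their lcm; here lcm(15, 21) = 15·21/gcd(15, 21) = 315/3 = 105, so 105 ∣ n.

Both directions hold; the statement is true.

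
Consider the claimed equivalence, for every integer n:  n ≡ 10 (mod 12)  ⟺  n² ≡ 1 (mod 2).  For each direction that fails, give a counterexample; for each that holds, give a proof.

(⇒) fails and (⇐) fails.

Forward direction. This fails: take n = 10. Then 10 ≡ 10 (mod 12), but 10² = 100 ≡ 0 (mod 2), not 1.

Converse. This fails: take n = 1. Then 1² = 1 ≡ 1 (mod 2), yet 1 ≡ 1 (mod 12), not 10.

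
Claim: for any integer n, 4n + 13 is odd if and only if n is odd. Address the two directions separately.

(⇐) Suppose n is odd. Since 4 is even, 4n is even for every n, so 4n + 13 has the same parity as 13, which is odd. Hence 4n + 13 is odd.

(⇒) This fails: take n = 2. Then 4n + 13 = 21, which is odd, yet n = 2 is even, not odd.

(⇒) fails; (⇐) holds.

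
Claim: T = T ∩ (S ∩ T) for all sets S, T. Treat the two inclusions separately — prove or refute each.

(⟹) This inclusion fails. Take S = ∅, T = {1}; then 1 ∈ T but 1 ∉ T ∩ (S ∩ T).

(⟸) Let x ∈ T ∩ (S ∩ T). Then x ∈ S ∩ T, from which x ∈ T.

The sets are not equal: only the reverse inclusion holds.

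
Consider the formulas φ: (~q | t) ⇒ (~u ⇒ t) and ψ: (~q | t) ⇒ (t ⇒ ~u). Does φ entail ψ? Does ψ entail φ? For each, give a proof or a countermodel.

Both directions fail.

[⇒] This fails. Under t = T, u = T, q = F, the left side is true but the right side is false.

[⇐] This fails. Under t = F, u = F, q = F, the left side is false but the right side is true.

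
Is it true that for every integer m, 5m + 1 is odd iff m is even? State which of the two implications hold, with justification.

(⟹) Suppose 5m + 1 is odd. Since 5 is odd, 5m and m have the same parity, so 5m + 1 ≡ m + 1 (mod 2). As 1 is odd, 5m + 1 is odd exactly when m is even. Thus m is even.

(⟸) Conversely, suppose m is even; write m = 2j. Then 5m + 1 = 5·(2j) + 1 = 2·5j + 1, which is odd.

Both implications hold.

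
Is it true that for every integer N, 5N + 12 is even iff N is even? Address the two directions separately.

Forward direction. Suppose 5N + 12 is even. Since 5 is odd, 5N and N have the same parity, so 5N + 12 ≡ N + 12 (mod 2). As 12 is even, 5N + 12 is even exactly when N is even. Thus N is even.

Converse. Suppose N is even; write N = 2j. Then 5N + 12 = 5·(2j) + 12 = 2·5j + 12, which is even.

Equivalent; both directions hold.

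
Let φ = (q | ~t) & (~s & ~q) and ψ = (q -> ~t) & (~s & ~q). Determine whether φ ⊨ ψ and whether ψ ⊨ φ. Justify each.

Only the forward implication holds.

(⟹) Assume the antecedent. If q is true, the antecedent cannot hold. If q is false, the antecedent forces (q = F, s = F, t = F), and (q -> ~t) & (~s & ~q) holds there. Either way (q -> ~t) & (~s & ~q) holds.

(⟸) This fails. Under q = F, s = F, t = T, the left side is false but the right side is true.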